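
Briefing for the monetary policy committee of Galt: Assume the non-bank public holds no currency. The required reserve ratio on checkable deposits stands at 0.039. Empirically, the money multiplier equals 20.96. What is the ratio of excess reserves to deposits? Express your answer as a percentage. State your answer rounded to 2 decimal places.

Using m = 20.96. Since m = (1 + c)/(c + rr + e), the denominator satisfies c + rr + e = (1 + c)/m = (1 + 0) / 20.96 ≈ 0.047710.
With c = 0 and rr = 0.039, the ratio of excess reserves to deposits is 0.047710 − 0 − 0.039 = 0.00871.

0.87%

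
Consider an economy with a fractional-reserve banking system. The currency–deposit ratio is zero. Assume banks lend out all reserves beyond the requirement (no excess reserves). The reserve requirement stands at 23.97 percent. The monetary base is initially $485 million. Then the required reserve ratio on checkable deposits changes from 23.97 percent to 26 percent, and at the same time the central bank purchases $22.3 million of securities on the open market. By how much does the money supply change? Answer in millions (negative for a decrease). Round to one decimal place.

-72.2 million

Before: m₁ = 1 / (0.2397) ≈ 4.17188, MB₁ = 485, so M₁ = 4.17188 × 485 = 2023.3618 million.
After: m₂ = 1 / (0.26) ≈ 3.84615, MB₂ = 485 + 22.3 = 507.3, so M₂ = 3.84615 × 507.3 ≈ 1951.1519 million.
ΔM = M₂ − M₁ = 1951.1519 − 2023.3618 = -72.2099 million.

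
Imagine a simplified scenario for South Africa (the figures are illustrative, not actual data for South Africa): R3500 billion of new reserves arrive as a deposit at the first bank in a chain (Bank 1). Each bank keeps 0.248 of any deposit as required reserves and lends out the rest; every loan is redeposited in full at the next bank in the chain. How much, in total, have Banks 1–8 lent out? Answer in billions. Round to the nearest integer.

Bank i lends (1 − rr)^i of the original deposit: Bank 1 lends 3500·0.7520 = 2632.0000, Bank 2 lends 3500·0.7520² = 1979.2640, and so on.
Summing a geometric series: total = 3500·[0.7520·(1 − 0.7520^8) / (1 − 0.7520)] ≈ 9527.5354 billion.

R9528 billion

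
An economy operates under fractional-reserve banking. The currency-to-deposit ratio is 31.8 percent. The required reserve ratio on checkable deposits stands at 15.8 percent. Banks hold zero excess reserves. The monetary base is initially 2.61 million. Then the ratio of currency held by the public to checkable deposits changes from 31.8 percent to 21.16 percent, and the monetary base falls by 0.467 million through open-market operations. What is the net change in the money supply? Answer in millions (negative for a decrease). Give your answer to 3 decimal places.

-0.202 million

Before: m₁ = (1 + 0.318) / (0.158 + 0.318) ≈ 2.76891, MB₁ = 2.61, so M₁ = 2.76891 × 2.61 ≈ 7.2269 million.
After: m₂ = (1 + 0.2116) / (0.158 + 0.2116) ≈ 3.27814, MB₂ = 2.61 − 0.467 = 2.143, so M₂ = 3.27814 × 2.143 ≈ 7.0251 million.
ΔM = M₂ − M₁ = 7.0251 − 7.2269 = -0.2018 million.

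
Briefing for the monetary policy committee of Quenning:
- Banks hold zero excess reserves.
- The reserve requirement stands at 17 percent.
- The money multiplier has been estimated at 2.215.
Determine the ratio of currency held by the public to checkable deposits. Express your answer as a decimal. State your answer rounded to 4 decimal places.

Using m = 2.215. From m = (1 + c)/(c + rr + e), rearranging gives 1 + c = m·(c + rr + e), so c·(1 − m) = m·(rr + e) − 1.
Hence c = [m·(rr + e) − 1]/(1 − m) = [2.215 × (0.17 + 0) − 1] / (1 − 2.215) ≈ 0.513128.

0.5131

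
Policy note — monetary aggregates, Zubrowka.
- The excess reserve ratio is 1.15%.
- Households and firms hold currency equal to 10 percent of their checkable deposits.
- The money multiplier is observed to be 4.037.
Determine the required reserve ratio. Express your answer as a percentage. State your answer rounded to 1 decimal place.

16.1%

Using m = 4.037. Since m = (1 + c)/(c + rr + e), the denominator satisfies c + rr + e = (1 + c)/m = (1 + 0.1) / 4.037 ≈ 0.272480.
With c = 0.1 and e = 0.0115, the required reserve ratio is 0.272480 − 0.1 − 0.0115 = 0.16098.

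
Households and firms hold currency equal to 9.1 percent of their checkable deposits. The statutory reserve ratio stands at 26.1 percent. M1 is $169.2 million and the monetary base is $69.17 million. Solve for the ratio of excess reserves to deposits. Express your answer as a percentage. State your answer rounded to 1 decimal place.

9.4%

Using m = M/MB = 169.2/69.17 ≈ 2.446147. Since m = (1 + c)/(c + rr + e), the denominator satisfies c + rr + e = (1 + c)/m = (1 + 0.091) / 2.446147 ≈ 0.446008.
With c = 0.091 and rr = 0.261, the ratio of excess reserves to deposits is 0.446008 − 0.091 − 0.261 = 0.094008.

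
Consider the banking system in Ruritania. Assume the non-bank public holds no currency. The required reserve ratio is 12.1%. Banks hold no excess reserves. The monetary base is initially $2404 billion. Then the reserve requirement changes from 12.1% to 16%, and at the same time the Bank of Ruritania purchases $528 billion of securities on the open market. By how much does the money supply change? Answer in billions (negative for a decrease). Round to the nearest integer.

-1543 billion

Before: m₁ = 1 / (0.121) ≈ 8.26446, MB₁ = 2404, so M₁ = 8.26446 × 2404 ≈ 19867.7618 billion.
After: m₂ = 1 / (0.16) = 6.25, MB₂ = 2404 + 528 = 2932, so M₂ = 6.25 × 2932 = 18325 billion.
ΔM = M₂ − M₁ = 18325 − 19867.7618 = -1542.7618 billion.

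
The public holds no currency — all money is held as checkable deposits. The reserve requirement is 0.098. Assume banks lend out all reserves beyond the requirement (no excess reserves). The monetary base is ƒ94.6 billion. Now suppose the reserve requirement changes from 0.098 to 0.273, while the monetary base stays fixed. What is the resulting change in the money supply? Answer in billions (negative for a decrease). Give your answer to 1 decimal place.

-618.8 billion

Initially m₁ = 1 / (0.098) ≈ 10.2041, so M₁ = 10.2041 × 94.6 ≈ 965.3079 billion.
After the change m₂ = 1 / (0.273) ≈ 3.6630, so M₂ = 3.6630 × 94.6 = 346.5198 billion.
ΔM = M₂ − M₁ = 346.5198 − 965.3079 = -618.7881 billion.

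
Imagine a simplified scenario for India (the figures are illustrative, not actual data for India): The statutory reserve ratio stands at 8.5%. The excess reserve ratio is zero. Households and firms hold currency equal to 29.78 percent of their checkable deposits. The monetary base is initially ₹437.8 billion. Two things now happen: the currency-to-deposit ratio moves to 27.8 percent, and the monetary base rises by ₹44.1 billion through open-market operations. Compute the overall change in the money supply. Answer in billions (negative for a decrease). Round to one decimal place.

₹212.3 billion

Before: m₁ = (1 + 0.2978) / (0.085 + 0.2978) ≈ 3.39028, MB₁ = 437.8, so M₁ = 3.39028 × 437.8 ≈ 1484.2646 billion.
After: m₂ = (1 + 0.278) / (0.085 + 0.278) ≈ 3.52066, MB₂ = 437.8 + 44.1 = 481.9, so M₂ = 3.52066 × 481.9 ≈ 1696.6061 billion.
ΔM = M₂ − M₁ = 1696.6061 − 1484.2646 = 212.3415 billion.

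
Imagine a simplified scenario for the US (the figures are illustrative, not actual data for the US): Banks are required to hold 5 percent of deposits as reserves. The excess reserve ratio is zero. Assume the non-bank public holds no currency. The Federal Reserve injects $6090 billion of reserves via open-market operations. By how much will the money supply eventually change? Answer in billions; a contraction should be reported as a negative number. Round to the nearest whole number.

The simple money multiplier is m = 1/rr = 1/0.05 = 20.
An open-market purchase increases the monetary base by 6090 billion, so ΔM = m × ΔMB = 20 × 6090 = 121800 billion.

$121800 billion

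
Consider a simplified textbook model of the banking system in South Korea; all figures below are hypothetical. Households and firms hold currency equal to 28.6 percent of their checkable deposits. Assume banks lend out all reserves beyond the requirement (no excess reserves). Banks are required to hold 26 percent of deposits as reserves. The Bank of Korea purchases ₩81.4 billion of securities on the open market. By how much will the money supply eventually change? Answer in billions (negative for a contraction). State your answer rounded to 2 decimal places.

The money multiplier is m = (1 + c) / (rr + c) = (1 + 0.286) / (0.26 + 0.286) ≈ 2.35531.
The purchase adds 81.4 billion of base, so ΔM = m × ΔMB = 2.35531 × (+81.4) ≈ 191.7222 billion.

₩191.72 billion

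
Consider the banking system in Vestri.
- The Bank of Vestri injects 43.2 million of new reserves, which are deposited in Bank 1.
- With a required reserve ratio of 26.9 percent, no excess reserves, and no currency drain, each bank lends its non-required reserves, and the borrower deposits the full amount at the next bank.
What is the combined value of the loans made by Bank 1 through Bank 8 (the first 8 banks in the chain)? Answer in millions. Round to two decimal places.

107.82 million

Bank i lends (1 − rr)^i of the original deposit: Bank 1 lends 43.2·0.7310 = 31.5792, Bank 2 lends 43.2·0.7310² ≈ 23.0844, and so on.
Summing a geometric series: total = 43.2·[0.7310·(1 − 0.7310^8) / (1 − 0.7310)] ≈ 107.8231 million.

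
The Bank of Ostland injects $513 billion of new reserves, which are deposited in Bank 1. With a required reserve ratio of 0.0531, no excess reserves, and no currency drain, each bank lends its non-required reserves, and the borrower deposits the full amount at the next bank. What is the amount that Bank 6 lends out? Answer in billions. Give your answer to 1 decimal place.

$369.8 billion

Each bank lends a fraction (1 − rr) = 0.9469 of the deposit it receives, so Bank 6 receives 513·0.9469^5 and lends 513·0.9469^6 ≈ 369.7788 billion.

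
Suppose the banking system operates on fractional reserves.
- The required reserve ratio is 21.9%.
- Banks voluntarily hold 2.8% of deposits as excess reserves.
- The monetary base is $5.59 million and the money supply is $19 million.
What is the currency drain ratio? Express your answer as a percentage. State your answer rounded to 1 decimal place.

6.7%

Using m = M/MB = 19/5.59 ≈ 3.398927. From m = (1 + c)/(c + rr + e), rearranging gives 1 + c = m·(c + rr + e), so c·(1 − m) = m·(rr + e) − 1.
Hence c = [m·(rr + e) − 1]/(1 − m) = [3.398927 × (0.219 + 0.028) − 1] / (1 − 3.398927) ≈ 0.066890.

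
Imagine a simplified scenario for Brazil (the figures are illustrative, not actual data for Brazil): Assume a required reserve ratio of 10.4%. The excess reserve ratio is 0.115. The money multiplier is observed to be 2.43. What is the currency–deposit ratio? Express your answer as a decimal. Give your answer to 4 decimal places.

0.3272

Using m = 2.43. From m = (1 + c)/(c + rr + e), rearranging gives 1 + c = m·(c + rr + e), so c·(1 − m) = m·(rr + e) − 1.
Hence c = [m·(rr + e) − 1]/(1 − m) = [2.43 × (0.104 + 0.115) − 1] / (1 − 2.43) ≈ 0.327154.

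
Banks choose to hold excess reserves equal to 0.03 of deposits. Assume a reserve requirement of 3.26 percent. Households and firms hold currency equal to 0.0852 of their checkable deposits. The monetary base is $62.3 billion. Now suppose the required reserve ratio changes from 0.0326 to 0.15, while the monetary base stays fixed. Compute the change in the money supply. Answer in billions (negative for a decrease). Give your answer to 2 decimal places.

-202.50 billion

Initially m₁ = (1 + 0.0852) / (0.0326 + 0.03 + 0.0852) ≈ 7.34235, so M₁ = 7.34235 × 62.3 ≈ 457.4284 billion.
After the change m₂ = (1 + 0.0852) / (0.15 + 0.03 + 0.0852) ≈ 4.09201, so M₂ = 4.09201 × 62.3 ≈ 254.9322 billion.
ΔM = M₂ − M₁ = 254.9322 − 457.4284 = -202.4962 billion.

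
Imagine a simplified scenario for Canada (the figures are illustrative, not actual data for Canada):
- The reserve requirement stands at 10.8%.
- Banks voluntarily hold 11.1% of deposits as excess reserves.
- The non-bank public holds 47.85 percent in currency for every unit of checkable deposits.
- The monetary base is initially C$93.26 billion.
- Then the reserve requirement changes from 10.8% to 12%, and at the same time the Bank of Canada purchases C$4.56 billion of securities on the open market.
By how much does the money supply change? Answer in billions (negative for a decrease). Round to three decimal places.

C$6.159 billion

Before: m₁ = (1 + 0.4785) / (0.108 + 0.111 + 0.4785) ≈ 2.119713, MB₁ = 93.26, so M₁ = 2.119713 × 93.26 ≈ 197.6844 billion.
After: m₂ = (1 + 0.4785) / (0.12 + 0.111 + 0.4785) ≈ 2.083862, MB₂ = 93.26 + 4.56 = 97.82, so M₂ = 2.083862 × 97.82 ≈ 203.8434 billion.
ΔM = M₂ − M₁ = 203.8434 − 197.6844 = 6.159 billion.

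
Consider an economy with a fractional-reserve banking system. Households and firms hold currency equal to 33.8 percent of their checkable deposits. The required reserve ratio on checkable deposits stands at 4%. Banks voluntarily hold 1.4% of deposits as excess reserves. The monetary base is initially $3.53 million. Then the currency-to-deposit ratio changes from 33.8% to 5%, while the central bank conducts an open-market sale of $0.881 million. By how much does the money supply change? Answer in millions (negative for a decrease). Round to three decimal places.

$14.696 million

Before: m₁ = (1 + 0.338) / (0.04 + 0.014 + 0.338) ≈ 3.41327, MB₁ = 3.53, so M₁ = 3.41327 × 3.53 ≈ 12.0488 million.
After: m₂ = (1 + 0.05) / (0.04 + 0.014 + 0.05) ≈ 10.09615, MB₂ = 3.53 − 0.881 = 2.649, so M₂ = 10.09615 × 2.649 ≈ 26.7447 million.
ΔM = M₂ − M₁ = 26.7447 − 12.0488 = 14.6959 million.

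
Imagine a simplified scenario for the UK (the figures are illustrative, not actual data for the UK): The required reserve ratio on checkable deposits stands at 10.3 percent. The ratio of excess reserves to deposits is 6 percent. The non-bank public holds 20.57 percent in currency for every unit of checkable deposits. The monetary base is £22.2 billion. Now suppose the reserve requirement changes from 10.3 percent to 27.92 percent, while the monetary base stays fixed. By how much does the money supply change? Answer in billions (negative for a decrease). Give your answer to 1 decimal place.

Initially m₁ = (1 + 0.2057) / (0.103 + 0.06 + 0.2057) ≈ 3.2701, so M₁ = 3.2701 × 22.2 ≈ 72.5962 billion.
After the change m₂ = (1 + 0.2057) / (0.2792 + 0.06 + 0.2057) ≈ 2.2127, so M₂ = 2.2127 × 22.2 ≈ 49.1219 billion.
ΔM = M₂ − M₁ = 49.1219 − 72.5962 = -23.4743 billion.

-23.5 billion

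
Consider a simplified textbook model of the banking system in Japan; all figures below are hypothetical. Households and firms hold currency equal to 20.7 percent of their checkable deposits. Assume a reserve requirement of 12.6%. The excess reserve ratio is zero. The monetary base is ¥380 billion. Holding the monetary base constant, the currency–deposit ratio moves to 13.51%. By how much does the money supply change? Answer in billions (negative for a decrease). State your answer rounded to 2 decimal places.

Initially m₁ = (1 + 0.207) / (0.126 + 0.207) ≈ 3.624625, so M₁ = 3.624625 × 380 = 1377.3575 billion.
After the change m₂ = (1 + 0.1351) / (0.126 + 0.1351) ≈ 4.347376, so M₂ = 4.347376 × 380 ≈ 1652.0029 billion.
ΔM = M₂ − M₁ = 1652.0029 − 1377.3575 = 274.6454 billion.

¥274.65 billion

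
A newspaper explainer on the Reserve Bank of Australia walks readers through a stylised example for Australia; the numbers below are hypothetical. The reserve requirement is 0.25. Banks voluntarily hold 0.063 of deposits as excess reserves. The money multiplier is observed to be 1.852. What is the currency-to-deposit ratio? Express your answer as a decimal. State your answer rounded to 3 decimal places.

Using m = 1.852. From m = (1 + c)/(c + rr + e), rearranging gives 1 + c = m·(c + rr + e), so c·(1 − m) = m·(rr + e) − 1.
Hence c = [m·(rr + e) − 1]/(1 − m) = [1.852 × (0.25 + 0.063) − 1] / (1 − 1.852) ≈ 0.493338.

0.493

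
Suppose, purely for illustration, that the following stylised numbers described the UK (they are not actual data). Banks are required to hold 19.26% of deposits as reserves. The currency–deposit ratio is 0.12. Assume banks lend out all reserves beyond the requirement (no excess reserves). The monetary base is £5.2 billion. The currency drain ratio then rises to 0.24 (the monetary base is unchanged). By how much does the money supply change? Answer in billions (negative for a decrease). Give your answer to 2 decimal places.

-3.73 billion

Initially m₁ = (1 + 0.12) / (0.1926 + 0.12) ≈ 3.5829, so M₁ = 3.5829 × 5.2 ≈ 18.6311 billion.
After the change m₂ = (1 + 0.24) / (0.1926 + 0.24) ≈ 2.8664, so M₂ = 2.8664 × 5.2 ≈ 14.9053 billion.
ΔM = M₂ − M₁ = 14.9053 − 18.6311 = -3.7258 billion.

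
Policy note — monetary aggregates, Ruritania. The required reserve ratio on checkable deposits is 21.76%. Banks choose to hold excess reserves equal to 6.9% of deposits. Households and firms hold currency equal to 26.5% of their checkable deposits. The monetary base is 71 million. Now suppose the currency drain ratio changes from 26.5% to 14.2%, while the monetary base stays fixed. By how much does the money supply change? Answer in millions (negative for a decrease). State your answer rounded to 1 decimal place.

26.4 million

Initially m₁ = (1 + 0.265) / (0.2176 + 0.069 + 0.265) ≈ 2.2933, so M₁ = 2.2933 × 71 = 162.8243 million.
After the change m₂ = (1 + 0.142) / (0.2176 + 0.069 + 0.142) ≈ 2.6645, so M₂ = 2.6645 × 71 = 189.1795 million.
ΔM = M₂ − M₁ = 189.1795 − 162.8243 = 26.3552 million.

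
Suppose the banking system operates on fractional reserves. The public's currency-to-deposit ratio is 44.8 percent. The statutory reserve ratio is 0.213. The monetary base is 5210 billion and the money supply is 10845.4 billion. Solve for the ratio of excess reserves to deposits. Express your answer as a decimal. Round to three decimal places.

Using m = M/MB = 10845.4/5210 ≈ 2.081651. Since m = (1 + c)/(c + rr + e), the denominator satisfies c + rr + e = (1 + c)/m = (1 + 0.448) / 2.081651 ≈ 0.695602.
With c = 0.448 and rr = 0.213, the ratio of excess reserves to deposits is 0.695602 − 0.448 − 0.213 = 0.034602.

0.035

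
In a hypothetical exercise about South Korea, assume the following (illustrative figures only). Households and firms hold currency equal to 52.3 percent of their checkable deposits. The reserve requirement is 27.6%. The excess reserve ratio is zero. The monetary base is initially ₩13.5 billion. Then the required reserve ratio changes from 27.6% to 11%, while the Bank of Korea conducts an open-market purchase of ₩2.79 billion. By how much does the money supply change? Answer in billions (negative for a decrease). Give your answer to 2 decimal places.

Before: m₁ = (1 + 0.523) / (0.276 + 0.523) ≈ 1.90613, MB₁ = 13.5, so M₁ = 1.90613 × 13.5 ≈ 25.7328 billion.
After: m₂ = (1 + 0.523) / (0.11 + 0.523) ≈ 2.40600, MB₂ = 13.5 + 2.79 = 16.29, so M₂ = 2.40600 × 16.29 ≈ 39.1937 billion.
ΔM = M₂ − M₁ = 39.1937 − 25.7328 = 13.4609 billion.

₩13.46 billion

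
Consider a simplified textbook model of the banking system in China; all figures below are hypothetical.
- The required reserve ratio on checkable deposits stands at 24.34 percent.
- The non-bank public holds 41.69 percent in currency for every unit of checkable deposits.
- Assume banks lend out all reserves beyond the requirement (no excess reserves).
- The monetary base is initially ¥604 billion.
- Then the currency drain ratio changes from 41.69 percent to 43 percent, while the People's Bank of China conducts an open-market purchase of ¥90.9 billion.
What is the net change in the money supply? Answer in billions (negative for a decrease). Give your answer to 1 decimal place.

Before: m₁ = (1 + 0.4169) / (0.2434 + 0.4169) ≈ 2.14584, MB₁ = 604, so M₁ = 2.14584 × 604 ≈ 1296.0874 billion.
After: m₂ = (1 + 0.43) / (0.2434 + 0.43) ≈ 2.12355, MB₂ = 604 + 90.9 = 694.9, so M₂ = 2.12355 × 694.9 ≈ 1475.6549 billion.
ΔM = M₂ − M₁ = 1475.6549 − 1296.0874 = 179.5675 billion.

¥179.6 billion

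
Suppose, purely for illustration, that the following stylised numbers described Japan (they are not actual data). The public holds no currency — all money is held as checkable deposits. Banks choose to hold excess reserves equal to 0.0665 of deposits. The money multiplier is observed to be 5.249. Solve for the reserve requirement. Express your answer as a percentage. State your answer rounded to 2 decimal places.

Using m = 5.249. Since m = (1 + c)/(c + rr + e), the denominator satisfies c + rr + e = (1 + c)/m = (1 + 0) / 5.249 ≈ 0.190512.
With c = 0 and e = 0.0665, the reserve requirement is 0.190512 − 0 − 0.0665 = 0.124012.

12.40%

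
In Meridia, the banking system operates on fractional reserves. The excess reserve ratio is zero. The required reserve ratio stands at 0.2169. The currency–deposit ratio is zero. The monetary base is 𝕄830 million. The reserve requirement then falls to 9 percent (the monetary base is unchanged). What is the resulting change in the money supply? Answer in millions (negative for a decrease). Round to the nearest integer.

𝕄5396 million

Initially m₁ = 1 / (0.2169) ≈ 4.6104, so M₁ = 4.6104 × 830 = 3826.632 million.
After the change m₂ = 1 / (0.09) ≈ 11.1111, so M₂ = 11.1111 × 830 = 9222.213 million.
ΔM = M₂ − M₁ = 9222.213 − 3826.632 = 5395.581 million.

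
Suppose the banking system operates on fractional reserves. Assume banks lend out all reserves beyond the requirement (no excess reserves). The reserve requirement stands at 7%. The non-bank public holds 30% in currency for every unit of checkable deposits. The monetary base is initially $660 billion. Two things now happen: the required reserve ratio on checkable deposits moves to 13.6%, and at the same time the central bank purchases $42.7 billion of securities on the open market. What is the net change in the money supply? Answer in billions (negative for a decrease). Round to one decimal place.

-223.7 billion

Before: m₁ = (1 + 0.3) / (0.07 + 0.3) ≈ 3.51351, MB₁ = 660, so M₁ = 3.51351 × 660 = 2318.9166 billion.
After: m₂ = (1 + 0.3) / (0.136 + 0.3) ≈ 2.98165, MB₂ = 660 + 42.7 = 702.7, so M₂ = 2.98165 × 702.7 ≈ 2095.2055 billion.
ΔM = M₂ − M₁ = 2095.2055 − 2318.9166 = -223.7111 billion.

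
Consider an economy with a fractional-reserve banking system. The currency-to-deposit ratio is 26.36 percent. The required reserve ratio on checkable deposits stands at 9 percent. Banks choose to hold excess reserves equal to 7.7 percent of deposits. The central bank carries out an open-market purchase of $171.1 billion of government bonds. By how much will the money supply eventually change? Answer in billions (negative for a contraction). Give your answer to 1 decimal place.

The money multiplier is m = (1 + c) / (rr + e + c) = (1 + 0.2636) / (0.09 + 0.077 + 0.2636) ≈ 2.93451.
The purchase adds 171.1 billion of base, so ΔM = m × ΔMB = 2.93451 × (+171.1) ≈ 502.0947 billion.

$502.1 billion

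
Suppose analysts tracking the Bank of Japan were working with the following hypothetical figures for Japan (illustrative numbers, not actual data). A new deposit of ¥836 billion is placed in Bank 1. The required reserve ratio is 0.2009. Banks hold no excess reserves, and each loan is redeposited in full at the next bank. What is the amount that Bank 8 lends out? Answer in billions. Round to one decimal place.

Each bank lends a fraction (1 − rr) = 0.7991 of the deposit it receives, so Bank 8 receives 836·0.7991^7 and lends 836·0.7991^8 ≈ 139.0002 billion.

¥139.0 billion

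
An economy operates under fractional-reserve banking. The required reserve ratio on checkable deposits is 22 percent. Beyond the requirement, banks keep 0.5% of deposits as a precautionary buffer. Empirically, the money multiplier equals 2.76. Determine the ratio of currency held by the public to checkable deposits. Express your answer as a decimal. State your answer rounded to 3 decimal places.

0.215

Using m = 2.76. From m = (1 + c)/(c + rr + e), rearranging gives 1 + c = m·(c + rr + e), so c·(1 − m) = m·(rr + e) − 1.
Hence c = [m·(rr + e) − 1]/(1 − m) = [2.76 × (0.22 + 0.005) − 1] / (1 − 2.76) ≈ 0.215341.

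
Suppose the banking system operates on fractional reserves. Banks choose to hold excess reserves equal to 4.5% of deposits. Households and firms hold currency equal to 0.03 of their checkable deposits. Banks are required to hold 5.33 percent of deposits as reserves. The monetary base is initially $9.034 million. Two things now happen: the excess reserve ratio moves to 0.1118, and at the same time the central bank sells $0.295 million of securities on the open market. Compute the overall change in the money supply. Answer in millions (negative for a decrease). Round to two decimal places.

-26.39 million

Before: m₁ = (1 + 0.03) / (0.0533 + 0.045 + 0.03) ≈ 8.0281, MB₁ = 9.034, so M₁ = 8.0281 × 9.034 ≈ 72.5259 million.
After: m₂ = (1 + 0.03) / (0.0533 + 0.1118 + 0.03) ≈ 5.2793, MB₂ = 9.034 − 0.295 = 8.739, so M₂ = 5.2793 × 8.739 ≈ 46.1358 million.
ΔM = M₂ − M₁ = 46.1358 − 72.5259 = -26.3901 million.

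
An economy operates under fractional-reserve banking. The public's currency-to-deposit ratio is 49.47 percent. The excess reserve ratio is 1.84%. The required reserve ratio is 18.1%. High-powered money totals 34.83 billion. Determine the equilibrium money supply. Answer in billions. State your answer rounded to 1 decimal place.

75.0 billion

The money multiplier is m = (1 + c) / (rr + e + c) = (1 + 0.4947) / (0.181 + 0.0184 + 0.4947) ≈ 2.1534.
So M = m × MB = 2.1534 × 34.83 ≈ 75.0029 billion.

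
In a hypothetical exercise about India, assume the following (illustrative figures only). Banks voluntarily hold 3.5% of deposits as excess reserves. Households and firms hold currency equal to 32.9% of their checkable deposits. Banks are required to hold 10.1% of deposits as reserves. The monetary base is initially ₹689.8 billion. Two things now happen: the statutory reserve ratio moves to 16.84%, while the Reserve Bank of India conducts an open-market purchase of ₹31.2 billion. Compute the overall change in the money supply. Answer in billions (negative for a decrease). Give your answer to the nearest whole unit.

-172 billion

Before: m₁ = (1 + 0.329) / (0.101 + 0.035 + 0.329) ≈ 2.8581, MB₁ = 689.8, so M₁ = 2.8581 × 689.8 ≈ 1971.5174 billion.
After: m₂ = (1 + 0.329) / (0.1684 + 0.035 + 0.329) ≈ 2.4962, MB₂ = 689.8 + 31.2 = 721, so M₂ = 2.4962 × 721 = 1799.7602 billion.
ΔM = M₂ − M₁ = 1799.7602 − 1971.5174 = -171.7572 billion.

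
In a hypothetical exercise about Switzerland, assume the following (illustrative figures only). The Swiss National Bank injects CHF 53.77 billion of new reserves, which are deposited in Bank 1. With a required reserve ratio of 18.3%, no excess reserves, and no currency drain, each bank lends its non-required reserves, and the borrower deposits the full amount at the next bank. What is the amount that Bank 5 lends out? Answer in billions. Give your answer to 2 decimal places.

CHF 19.57 billion

Each bank lends a fraction (1 − rr) = 0.8170 of the deposit it receives, so Bank 5 receives 53.77·0.8170^4 and lends 53.77·0.8170^5 ≈ 19.5727 billion.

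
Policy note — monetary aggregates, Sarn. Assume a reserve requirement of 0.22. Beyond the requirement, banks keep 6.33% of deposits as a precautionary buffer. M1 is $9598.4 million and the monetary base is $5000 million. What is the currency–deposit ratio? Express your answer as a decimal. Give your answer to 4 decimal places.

Using m = M/MB = 9598.4/5000 = 1.919680. From m = (1 + c)/(c + rr + e), rearranging gives 1 + c = m·(c + rr + e), so c·(1 − m) = m·(rr + e) − 1.
Hence c = [m·(rr + e) − 1]/(1 − m) = [1.919680 × (0.22 + 0.0633) − 1] / (1 − 1.919680) ≈ 0.495993.

0.4960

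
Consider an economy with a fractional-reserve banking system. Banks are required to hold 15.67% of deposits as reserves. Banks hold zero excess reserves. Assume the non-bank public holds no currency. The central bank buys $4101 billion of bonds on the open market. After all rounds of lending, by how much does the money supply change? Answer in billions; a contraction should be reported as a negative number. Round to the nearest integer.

$26171 billion

The simple money multiplier is m = 1/rr = 1/0.1567 ≈ 6.38162.
An open-market purchase increases the monetary base by 4101 billion, so ΔM = m × ΔMB = 6.38162 × 4101 ≈ 26171.0236 billion.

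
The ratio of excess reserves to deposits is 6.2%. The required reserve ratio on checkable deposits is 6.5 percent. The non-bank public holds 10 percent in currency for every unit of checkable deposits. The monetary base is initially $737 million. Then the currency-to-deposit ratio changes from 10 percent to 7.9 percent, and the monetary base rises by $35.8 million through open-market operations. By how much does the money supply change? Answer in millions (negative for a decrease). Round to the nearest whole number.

$476 million

Before: m₁ = (1 + 0.1) / (0.065 + 0.062 + 0.1) ≈ 4.8458, MB₁ = 737, so M₁ = 4.8458 × 737 = 3571.3546 million.
After: m₂ = (1 + 0.079) / (0.065 + 0.062 + 0.079) ≈ 5.2379, MB₂ = 737 + 35.8 = 772.8, so M₂ = 5.2379 × 772.8 ≈ 4047.8491 million.
ΔM = M₂ − M₁ = 4047.8491 − 3571.3546 = 476.4945 million.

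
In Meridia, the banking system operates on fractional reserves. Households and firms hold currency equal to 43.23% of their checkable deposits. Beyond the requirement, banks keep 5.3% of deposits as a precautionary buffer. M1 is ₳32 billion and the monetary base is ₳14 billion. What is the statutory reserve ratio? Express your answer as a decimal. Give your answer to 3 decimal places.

Using m = M/MB = 32/14 ≈ 2.285714. Since m = (1 + c)/(c + rr + e), the denominator satisfies c + rr + e = (1 + c)/m = (1 + 0.4323) / 2.285714 ≈ 0.626631.
With c = 0.4323 and e = 0.053, the statutory reserve ratio is 0.626631 − 0.4323 − 0.053 = 0.141331.

0.141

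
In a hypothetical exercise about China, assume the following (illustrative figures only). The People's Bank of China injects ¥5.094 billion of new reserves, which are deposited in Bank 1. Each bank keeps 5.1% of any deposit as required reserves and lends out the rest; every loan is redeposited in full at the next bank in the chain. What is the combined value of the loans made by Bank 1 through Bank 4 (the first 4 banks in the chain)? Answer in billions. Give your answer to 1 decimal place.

¥17.9 billion

Bank i lends (1 − rr)^i of the original deposit: Bank 1 lends 5.094·0.9490 ≈ 4.8342, Bank 2 lends 5.094·0.9490² ≈ 4.5877, and so on.
Summing a geometric series: total = 5.094·[0.9490·(1 − 0.9490^4) / (1 − 0.9490)] ≈ 17.9072 billion.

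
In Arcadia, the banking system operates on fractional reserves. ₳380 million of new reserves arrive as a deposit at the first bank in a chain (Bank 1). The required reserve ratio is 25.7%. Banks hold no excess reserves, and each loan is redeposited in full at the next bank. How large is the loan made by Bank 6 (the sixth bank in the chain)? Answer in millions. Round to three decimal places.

₳63.932 million

Each bank lends a fraction (1 − rr) = 0.7430 of the deposit it receives, so Bank 6 receives 380·0.7430^5 and lends 380·0.7430^6 ≈ 63.9317 million.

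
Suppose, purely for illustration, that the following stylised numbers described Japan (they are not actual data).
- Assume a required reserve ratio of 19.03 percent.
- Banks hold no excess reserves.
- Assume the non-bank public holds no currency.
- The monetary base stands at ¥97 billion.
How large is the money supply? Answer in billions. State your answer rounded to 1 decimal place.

¥509.7 billion

With no currency drain or excess reserves, the money multiplier is m = 1/rr = 1/0.1903 ≈ 5.2549.
Money supply M = m × MB = 5.2549 × 97 = 509.7253 billion.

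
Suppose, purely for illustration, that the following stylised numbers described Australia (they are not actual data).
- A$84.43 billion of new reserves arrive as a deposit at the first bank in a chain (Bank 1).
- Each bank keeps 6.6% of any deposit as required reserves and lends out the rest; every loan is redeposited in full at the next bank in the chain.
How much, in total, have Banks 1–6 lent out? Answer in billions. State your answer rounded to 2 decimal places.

Bank i lends (1 − rr)^i of the original deposit: Bank 1 lends 84.43·0.9340 ≈ 78.8576, Bank 2 lends 84.43·0.9340² ≈ 73.6530, and so on.
Summing a geometric series: total = 84.43·[0.9340·(1 − 0.9340^6) / (1 − 0.9340)] ≈ 401.6156 billion.

A$401.62 billion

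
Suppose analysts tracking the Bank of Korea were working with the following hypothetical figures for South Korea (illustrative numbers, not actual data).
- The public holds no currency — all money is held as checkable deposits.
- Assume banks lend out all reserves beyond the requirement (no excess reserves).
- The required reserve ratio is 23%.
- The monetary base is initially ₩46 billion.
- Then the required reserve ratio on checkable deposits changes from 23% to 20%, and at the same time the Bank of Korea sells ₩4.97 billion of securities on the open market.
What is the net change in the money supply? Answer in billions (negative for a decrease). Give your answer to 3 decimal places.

₩5.150 billion

Before: m₁ = 1 / (0.23) ≈ 4.347826, MB₁ = 46, so M₁ = 4.347826 × 46 ≈ 200 billion.
After: m₂ = 1 / (0.2) = 5, MB₂ = 46 − 4.97 = 41.03, so M₂ = 5 × 41.03 = 205.15 billion.
ΔM = M₂ − M₁ = 205.15 − 200 = 5.15 billion.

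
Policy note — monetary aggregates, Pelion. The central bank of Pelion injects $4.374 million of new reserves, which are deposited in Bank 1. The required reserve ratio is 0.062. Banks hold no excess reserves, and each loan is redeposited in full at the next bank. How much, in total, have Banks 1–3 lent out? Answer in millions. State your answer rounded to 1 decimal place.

$11.6 million

Bank i lends (1 − rr)^i of the original deposit: Bank 1 lends 4.374·0.9380 ≈ 4.1028, Bank 2 lends 4.374·0.9380² ≈ 3.8484, and so on.
Summing a geometric series: total = 4.374·[0.9380·(1 − 0.9380^3) / (1 − 0.9380)] ≈ 11.5611 million.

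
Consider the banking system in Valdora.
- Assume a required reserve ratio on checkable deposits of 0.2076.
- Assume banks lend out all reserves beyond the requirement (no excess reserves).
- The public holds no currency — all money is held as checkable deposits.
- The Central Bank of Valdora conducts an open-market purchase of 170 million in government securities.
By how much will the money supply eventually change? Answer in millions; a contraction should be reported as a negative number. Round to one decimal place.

818.9 million

The simple money multiplier is m = 1/rr = 1/0.2076 ≈ 4.81696.
An open-market purchase increases the monetary base by 170 million, so ΔM = m × ΔMB = 4.81696 × 170 = 818.8832 million.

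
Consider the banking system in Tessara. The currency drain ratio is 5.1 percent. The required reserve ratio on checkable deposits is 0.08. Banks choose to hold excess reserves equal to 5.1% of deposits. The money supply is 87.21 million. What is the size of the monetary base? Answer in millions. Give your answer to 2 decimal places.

The money multiplier is m = (1 + c) / (rr + e + c) = (1 + 0.051) / (0.08 + 0.051 + 0.051) ≈ 5.77473.
MB = M / m = 87.21 / 5.77473 ≈ 15.102 million.

15.10 million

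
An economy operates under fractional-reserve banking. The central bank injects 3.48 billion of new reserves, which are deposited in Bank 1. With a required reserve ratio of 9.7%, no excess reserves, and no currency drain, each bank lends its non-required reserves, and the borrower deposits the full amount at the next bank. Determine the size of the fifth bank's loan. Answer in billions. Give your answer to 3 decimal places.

2.089 billion

Each bank lends a fraction (1 − rr) = 0.9030 of the deposit it receives, so Bank 5 receives 3.48·0.9030^4 and lends 3.48·0.9030^5 ≈ 2.0894 billion.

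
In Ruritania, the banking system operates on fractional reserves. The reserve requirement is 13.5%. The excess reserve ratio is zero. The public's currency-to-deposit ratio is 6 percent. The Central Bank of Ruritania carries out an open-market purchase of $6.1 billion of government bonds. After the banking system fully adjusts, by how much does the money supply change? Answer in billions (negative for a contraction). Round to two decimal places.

$33.16 billion

The money multiplier is m = (1 + c) / (rr + c) = (1 + 0.06) / (0.135 + 0.06) ≈ 5.4359.
The purchase adds 6.1 billion of base, so ΔM = m × ΔMB = 5.4359 × (+6.1) ≈ 33.159 billion.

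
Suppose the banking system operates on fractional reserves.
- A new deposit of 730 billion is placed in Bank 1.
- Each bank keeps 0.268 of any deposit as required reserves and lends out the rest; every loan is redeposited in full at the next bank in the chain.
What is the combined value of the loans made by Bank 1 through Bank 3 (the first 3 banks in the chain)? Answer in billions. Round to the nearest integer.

1212 billion

Bank i lends (1 − rr)^i of the original deposit: Bank 1 lends 730·0.7320 = 534.3600, Bank 2 lends 730·0.7320² ≈ 391.1515, and so on.
Summing a geometric series: total = 730·[0.7320·(1 − 0.7320^3) / (1 − 0.7320)] ≈ 1211.8344 billion.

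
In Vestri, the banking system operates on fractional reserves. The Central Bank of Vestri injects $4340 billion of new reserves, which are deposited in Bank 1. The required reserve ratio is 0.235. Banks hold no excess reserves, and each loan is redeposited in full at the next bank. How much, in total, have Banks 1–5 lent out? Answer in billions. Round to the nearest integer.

$10426 billion

Bank i lends (1 − rr)^i of the original deposit: Bank 1 lends 4340·0.7650 = 3320.1000, Bank 2 lends 4340·0.7650² = 2539.8765, and so on.
Summing a geometric series: total = 4340·[0.7650·(1 − 0.7650^5) / (1 − 0.7650)] ≈ 10426.4767 billion.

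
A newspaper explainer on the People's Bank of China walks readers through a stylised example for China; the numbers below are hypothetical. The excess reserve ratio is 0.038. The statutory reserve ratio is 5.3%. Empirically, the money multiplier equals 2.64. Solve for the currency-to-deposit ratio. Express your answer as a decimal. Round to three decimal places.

0.463

Using m = 2.64. From m = (1 + c)/(c + rr + e), rearranging gives 1 + c = m·(c + rr + e), so c·(1 − m) = m·(rr + e) − 1.
Hence c = [m·(rr + e) − 1]/(1 − m) = [2.64 × (0.053 + 0.038) − 1] / (1 − 2.64) ≈ 0.463268.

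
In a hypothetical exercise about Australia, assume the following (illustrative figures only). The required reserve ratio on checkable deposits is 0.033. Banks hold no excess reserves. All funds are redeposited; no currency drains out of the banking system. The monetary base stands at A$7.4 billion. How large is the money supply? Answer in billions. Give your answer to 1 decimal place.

With no currency drain or excess reserves, the money multiplier is m = 1/rr = 1/0.033 ≈ 30.3030.
Money supply M = m × MB = 30.3030 × 7.4 = 224.2422 billion.

A$224.2 billion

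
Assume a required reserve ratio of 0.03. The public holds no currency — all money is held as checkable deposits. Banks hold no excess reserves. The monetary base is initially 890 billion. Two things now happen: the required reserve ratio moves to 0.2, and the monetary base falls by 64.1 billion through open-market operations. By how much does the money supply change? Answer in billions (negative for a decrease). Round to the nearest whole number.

-25537 billion

Before: m₁ = 1 / (0.03) ≈ 33.3333, MB₁ = 890, so M₁ = 33.3333 × 890 = 29666.637 billion.
After: m₂ = 1 / (0.2) = 5, MB₂ = 890 − 64.1 = 825.9, so M₂ = 5 × 825.9 = 4129.5 billion.
ΔM = M₂ − M₁ = 4129.5 − 29666.637 = -25537.137 billion.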